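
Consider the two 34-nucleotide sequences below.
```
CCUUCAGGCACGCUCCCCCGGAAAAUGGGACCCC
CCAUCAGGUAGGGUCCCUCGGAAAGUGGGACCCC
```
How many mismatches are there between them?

6

Mismatches (1-based): base 3: U→A; base 9: C→U; base 11: C→G; base 13: C→G; base 18: C→U; base 25: A→G.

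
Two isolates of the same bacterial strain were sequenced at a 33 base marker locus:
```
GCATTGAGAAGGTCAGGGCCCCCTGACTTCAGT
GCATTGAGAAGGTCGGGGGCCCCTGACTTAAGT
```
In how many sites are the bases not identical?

Mismatches (1-based): site 15: A→G; site 19: C→G; site 30: C→A.

3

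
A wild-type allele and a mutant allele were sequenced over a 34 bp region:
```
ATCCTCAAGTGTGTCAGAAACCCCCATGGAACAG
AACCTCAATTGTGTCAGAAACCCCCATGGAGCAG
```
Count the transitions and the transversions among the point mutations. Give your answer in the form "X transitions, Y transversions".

Transitions (purine↔purine or pyrimidine↔pyrimidine): 31 A→G.
Transversions (purine↔pyrimidine): 2 T→A, 9 G→T.

1 transition, 2 transversions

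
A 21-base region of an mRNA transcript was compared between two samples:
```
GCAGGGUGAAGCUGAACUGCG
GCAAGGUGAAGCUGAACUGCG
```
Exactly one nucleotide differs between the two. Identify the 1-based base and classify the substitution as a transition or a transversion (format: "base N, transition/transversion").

base 4, transition

Base 4 changes G→A. G is a purine and A is a purine, so this is a transition.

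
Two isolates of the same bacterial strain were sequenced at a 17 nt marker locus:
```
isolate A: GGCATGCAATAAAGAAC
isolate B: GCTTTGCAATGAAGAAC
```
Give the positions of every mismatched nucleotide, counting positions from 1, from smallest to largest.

2, 3, 4, 11

Scanning 1-based: 2: G/C; 3: C/T; 4: A/T; 11: A/G.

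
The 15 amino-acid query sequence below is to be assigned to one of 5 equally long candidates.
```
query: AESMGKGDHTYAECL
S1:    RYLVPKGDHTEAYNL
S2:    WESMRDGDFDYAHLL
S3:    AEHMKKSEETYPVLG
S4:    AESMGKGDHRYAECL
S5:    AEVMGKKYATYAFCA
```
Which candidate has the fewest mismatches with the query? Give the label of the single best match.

S4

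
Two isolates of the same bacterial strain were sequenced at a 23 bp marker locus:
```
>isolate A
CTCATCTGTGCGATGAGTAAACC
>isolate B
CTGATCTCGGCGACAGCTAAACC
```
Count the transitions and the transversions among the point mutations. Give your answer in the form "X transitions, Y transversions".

Transitions (purine↔purine or pyrimidine↔pyrimidine): 14 T→C, 15 G→A, 16 A→G.
Transversions (purine↔pyrimidine): 3 C→G, 8 G→C, 9 T→G, 17 G→C.

3 transitions, 4 transversions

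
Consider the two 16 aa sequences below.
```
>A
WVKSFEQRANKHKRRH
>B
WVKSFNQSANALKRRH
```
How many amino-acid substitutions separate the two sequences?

4

Comparing position by position, 4 residues differ: 6 (E/N), 8 (R/S), 11 (K/A), 12 (H/L).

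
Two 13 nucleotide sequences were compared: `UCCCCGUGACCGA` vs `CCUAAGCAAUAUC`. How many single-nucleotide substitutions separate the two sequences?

The sequences differ at positions 1, 3, 4, 5, 7, 8, 10, 11, 12, 13 (1-based) — 10 in total.

10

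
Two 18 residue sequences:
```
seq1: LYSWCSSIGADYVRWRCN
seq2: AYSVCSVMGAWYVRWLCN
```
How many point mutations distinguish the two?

6

Comparing position by position, 6 positions differ: 1 (L/A), 4 (W/V), 7 (S/V), 8 (I/M), 11 (D/W), 16 (R/L).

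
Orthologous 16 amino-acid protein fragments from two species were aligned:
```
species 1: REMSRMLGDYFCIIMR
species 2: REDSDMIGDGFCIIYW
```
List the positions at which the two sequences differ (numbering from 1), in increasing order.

Scanning 1-based: 3: M/D; 5: R/D; 7: L/I; 10: Y/G; 15: M/Y; 16: R/W.

3, 5, 7, 10, 15, 16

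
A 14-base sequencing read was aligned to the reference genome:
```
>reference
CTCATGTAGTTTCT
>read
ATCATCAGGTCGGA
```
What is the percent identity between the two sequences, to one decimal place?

8 positions differ (1, 6, 7, 8, 11, 12, 13, 14), so 6 of 14 match: 6/14 = 42.86%.

42.9%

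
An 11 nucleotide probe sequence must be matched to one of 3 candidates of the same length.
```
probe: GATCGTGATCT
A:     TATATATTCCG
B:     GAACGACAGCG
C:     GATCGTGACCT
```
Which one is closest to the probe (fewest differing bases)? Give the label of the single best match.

C

A differs at 8 bases; B differs at 5 bases; C differs at 1 base. The closest is C.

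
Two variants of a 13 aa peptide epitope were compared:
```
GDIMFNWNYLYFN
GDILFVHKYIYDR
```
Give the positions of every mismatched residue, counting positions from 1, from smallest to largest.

4, 6, 7, 8, 10, 12, 13

Scanning 1-based: 4: M/L; 6: N/V; 7: W/H; 8: N/K; 10: L/I; 12: F/D; 13: N/R.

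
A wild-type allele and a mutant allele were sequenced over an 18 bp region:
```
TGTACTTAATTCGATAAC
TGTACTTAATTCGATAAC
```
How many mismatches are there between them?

No positions differ; the sequences are identical.

0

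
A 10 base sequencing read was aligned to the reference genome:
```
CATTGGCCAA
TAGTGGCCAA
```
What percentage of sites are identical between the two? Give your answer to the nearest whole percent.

80%

Mismatches at positions 1, 3 (1-based): 2 of 10.
Identical positions: 8/10 = 80% → 80%.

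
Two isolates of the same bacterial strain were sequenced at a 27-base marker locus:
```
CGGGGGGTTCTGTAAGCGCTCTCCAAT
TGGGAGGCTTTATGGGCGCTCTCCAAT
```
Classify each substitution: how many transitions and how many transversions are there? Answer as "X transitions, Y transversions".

7 transitions, 0 transversions

Mismatches (1-based):
base 1: C→T (pyrimidine→pyrimidine, transition)
base 5: G→A (purine→purine, transition)
base 8: T→C (pyrimidine→pyrimidine, transition)
base 10: C→T (pyrimidine→pyrimidine, transition)
base 12: G→A (purine→purine, transition)
base 14: A→G (purine→purine, transition)
base 15: A→G (purine→purine, transition)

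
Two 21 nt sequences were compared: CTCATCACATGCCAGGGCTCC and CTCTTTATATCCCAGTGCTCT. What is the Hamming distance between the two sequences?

6

Comparing position by position, 6 bases differ: 4 (A/T), 6 (C/T), 8 (C/T), 11 (G/C), 16 (G/T), 21 (C/T).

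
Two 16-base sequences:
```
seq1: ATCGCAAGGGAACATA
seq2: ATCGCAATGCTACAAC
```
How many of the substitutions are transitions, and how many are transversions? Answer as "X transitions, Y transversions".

Transitions (purine↔purine or pyrimidine↔pyrimidine): none.
Transversions (purine↔pyrimidine): 8 G→T, 10 G→C, 11 A→T, 15 T→A, 16 A→C.

0 transitions, 5 transversions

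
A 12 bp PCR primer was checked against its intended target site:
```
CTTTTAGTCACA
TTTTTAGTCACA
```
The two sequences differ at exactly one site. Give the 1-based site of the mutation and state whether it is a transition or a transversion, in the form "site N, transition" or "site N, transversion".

Site 1 changes C→T. C is a pyrimidine and T is a pyrimidine, so this is a transition.

site 1, transition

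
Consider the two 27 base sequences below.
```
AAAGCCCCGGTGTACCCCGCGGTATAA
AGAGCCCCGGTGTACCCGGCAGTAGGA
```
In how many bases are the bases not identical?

5

Mismatches (1-based): base 2: A→G; base 18: C→G; base 21: G→A; base 25: T→G; base 26: A→G.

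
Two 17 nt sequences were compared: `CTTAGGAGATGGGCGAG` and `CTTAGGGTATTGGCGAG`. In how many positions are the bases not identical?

The sequences differ at positions 7, 8, 11 (1-based) — 3 in total.

3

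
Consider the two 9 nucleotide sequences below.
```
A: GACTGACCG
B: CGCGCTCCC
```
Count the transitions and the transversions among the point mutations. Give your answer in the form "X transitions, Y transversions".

1 transition, 5 transversions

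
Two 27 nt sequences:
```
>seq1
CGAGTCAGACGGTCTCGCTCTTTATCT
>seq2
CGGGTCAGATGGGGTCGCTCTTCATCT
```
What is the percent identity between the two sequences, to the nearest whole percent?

81%

Mismatches at positions 3, 10, 13, 14, 23 (1-based): 5 of 27.
Identical positions: 22/27 = 81.48% → 81%.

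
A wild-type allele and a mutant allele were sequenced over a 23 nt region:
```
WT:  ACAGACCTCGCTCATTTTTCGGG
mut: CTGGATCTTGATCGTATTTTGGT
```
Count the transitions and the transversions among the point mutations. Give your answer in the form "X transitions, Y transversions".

6 transitions, 4 transversions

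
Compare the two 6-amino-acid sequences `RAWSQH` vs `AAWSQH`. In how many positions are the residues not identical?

1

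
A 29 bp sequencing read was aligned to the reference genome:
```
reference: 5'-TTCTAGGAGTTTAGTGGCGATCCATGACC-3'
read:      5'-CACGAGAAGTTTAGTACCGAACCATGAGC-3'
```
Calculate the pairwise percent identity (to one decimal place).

72.4%

Mismatches at positions 1, 2, 4, 7, 16, 17, 21, 28 (1-based): 8 of 29.
Identical positions: 21/29 = 72.41% → 72.4%.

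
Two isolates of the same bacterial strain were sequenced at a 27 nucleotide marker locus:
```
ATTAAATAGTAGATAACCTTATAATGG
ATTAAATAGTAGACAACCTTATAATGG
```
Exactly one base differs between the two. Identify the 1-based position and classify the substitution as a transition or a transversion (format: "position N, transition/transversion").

position 14, transition

Position 14 changes T→C. T is a pyrimidine and C is a pyrimidine, so this is a transition.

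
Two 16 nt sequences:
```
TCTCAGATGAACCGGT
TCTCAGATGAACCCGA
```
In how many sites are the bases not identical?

2

Comparing position by position, 2 sites differ: 14 (G/C), 16 (T/A).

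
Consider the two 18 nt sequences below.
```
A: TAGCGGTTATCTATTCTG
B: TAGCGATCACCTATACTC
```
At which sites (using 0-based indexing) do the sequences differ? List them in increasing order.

5, 7, 9, 14, 17

Differences at site 5 (G→A), site 7 (T→C), site 9 (T→C), site 14 (T→A), site 17 (G→C).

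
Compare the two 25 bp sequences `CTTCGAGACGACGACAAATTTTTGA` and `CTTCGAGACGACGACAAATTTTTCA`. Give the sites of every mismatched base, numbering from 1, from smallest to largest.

24

Differences at site 24 (G→C).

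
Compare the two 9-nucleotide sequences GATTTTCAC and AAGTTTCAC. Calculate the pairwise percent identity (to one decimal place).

77.8%

2 positions differ (1, 3), so 7 of 9 match: 7/9 = 77.78%.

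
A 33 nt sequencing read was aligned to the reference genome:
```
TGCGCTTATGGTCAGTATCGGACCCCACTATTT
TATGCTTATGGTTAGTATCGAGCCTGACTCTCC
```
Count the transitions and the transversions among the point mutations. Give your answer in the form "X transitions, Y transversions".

8 transitions, 2 transversions

Mismatches (1-based):
position 2: G→A (purine→purine, transition)
position 3: C→T (pyrimidine→pyrimidine, transition)
position 13: C→T (pyrimidine→pyrimidine, transition)
position 21: G→A (purine→purine, transition)
position 22: A→G (purine→purine, transition)
position 25: C→T (pyrimidine→pyrimidine, transition)
position 26: C→G (pyrimidine→purine, transversion)
position 30: A→C (purine→pyrimidine, transversion)
position 32: T→C (pyrimidine→pyrimidine, transition)
position 33: T→C (pyrimidine→pyrimidine, transition)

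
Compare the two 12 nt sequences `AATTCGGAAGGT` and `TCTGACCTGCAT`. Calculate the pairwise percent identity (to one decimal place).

10 positions differ (1, 2, 4, 5, 6, 7, 8, 9, 10, 11), so 2 of 12 match: 2/12 = 16.67%.

16.7%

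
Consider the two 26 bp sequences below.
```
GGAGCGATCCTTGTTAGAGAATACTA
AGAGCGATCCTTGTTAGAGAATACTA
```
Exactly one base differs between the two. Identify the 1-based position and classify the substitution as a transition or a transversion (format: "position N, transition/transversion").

position 1, transition

The sequences differ only at position 1: G→A (purine→purine), a transition.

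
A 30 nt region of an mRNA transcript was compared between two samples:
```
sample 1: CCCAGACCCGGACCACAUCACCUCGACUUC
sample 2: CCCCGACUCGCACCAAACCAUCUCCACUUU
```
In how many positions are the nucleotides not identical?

Comparing position by position, 8 positions differ: 4 (A/C), 8 (C/U), 11 (G/C), 16 (C/A), 18 (U/C), 21 (C/U), 25 (G/C), 30 (C/U).

8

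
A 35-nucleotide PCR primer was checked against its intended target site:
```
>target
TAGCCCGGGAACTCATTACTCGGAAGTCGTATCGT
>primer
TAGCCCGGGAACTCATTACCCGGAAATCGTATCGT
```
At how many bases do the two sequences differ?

2

The sequences differ at bases 20, 26 (1-based) — 2 in total.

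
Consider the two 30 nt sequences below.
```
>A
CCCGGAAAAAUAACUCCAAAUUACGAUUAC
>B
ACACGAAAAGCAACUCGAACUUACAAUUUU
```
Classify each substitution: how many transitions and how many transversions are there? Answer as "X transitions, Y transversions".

Transitions (purine↔purine or pyrimidine↔pyrimidine): 10 A→G, 11 U→C, 25 G→A, 30 C→U.
Transversions (purine↔pyrimidine): 1 C→A, 3 C→A, 4 G→C, 17 C→G, 20 A→C, 29 A→U.

4 transitions, 6 transversions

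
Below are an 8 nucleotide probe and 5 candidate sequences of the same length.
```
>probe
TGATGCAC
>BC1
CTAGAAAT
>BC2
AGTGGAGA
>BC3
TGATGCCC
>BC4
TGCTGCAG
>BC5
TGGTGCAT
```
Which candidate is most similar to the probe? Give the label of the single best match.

BC3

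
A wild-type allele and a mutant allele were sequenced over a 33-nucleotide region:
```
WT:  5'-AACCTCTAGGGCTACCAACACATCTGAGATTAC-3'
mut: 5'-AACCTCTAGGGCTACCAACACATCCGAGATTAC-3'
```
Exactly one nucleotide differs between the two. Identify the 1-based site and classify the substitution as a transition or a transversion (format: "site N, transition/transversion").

site 25, transition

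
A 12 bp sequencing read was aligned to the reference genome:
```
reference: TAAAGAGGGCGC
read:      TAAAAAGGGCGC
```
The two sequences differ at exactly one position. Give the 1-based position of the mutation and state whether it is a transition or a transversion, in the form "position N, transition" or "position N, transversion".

The sequences differ only at position 5: G→A (purine→purine), a transition.

position 5, transition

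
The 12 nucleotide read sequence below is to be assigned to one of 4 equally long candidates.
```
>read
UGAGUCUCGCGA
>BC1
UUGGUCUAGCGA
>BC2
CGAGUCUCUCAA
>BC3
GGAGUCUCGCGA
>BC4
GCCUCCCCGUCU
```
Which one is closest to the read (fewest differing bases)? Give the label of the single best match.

Hamming distances to read — BC1: 3; BC2: 3; BC3: 1; BC4: 9.
Smallest is BC3 with 1 mismatch.

BC3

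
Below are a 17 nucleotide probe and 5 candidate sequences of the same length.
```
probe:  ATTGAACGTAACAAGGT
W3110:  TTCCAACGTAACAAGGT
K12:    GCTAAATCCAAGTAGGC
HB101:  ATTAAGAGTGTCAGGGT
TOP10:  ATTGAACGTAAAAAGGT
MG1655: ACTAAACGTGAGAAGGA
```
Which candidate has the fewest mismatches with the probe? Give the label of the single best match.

TOP10

Hamming distances to probe — W3110: 3; K12: 9; HB101: 6; TOP10: 1; MG1655: 5.
Smallest is TOP10 with 1 mismatch.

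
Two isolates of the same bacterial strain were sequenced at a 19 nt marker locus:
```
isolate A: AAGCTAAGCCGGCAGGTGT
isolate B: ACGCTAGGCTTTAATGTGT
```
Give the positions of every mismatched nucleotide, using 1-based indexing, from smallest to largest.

2, 7, 10, 11, 12, 13, 15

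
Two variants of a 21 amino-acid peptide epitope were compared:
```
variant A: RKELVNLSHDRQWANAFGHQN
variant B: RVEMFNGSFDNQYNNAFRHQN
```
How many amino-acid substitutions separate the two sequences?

9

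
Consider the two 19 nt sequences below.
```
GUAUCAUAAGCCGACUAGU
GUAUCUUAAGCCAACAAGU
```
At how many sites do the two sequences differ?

3

Comparing position by position, 3 sites differ: 6 (A/U), 13 (G/A), 16 (U/A).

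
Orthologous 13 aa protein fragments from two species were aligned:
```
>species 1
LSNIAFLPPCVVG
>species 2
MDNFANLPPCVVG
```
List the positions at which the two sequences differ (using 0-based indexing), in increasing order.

0, 1, 3, 5

Differences at position 0 (L→M), position 1 (S→D), position 3 (I→F), position 5 (F→N).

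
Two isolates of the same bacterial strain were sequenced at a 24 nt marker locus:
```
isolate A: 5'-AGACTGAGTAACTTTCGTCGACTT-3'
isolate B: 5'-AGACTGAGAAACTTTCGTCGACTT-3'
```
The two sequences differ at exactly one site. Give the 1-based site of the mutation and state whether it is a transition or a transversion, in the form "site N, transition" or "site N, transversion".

site 9, transversion

Site 9 changes T→A. T is a pyrimidine and A is a purine, so this is a transversion.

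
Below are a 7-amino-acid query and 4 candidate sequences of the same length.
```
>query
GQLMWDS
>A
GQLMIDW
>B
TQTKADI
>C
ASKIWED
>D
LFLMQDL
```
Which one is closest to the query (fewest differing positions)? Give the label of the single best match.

Hamming distances to query — A: 2; B: 5; C: 6; D: 4.
Smallest is A with 2 mismatches.

A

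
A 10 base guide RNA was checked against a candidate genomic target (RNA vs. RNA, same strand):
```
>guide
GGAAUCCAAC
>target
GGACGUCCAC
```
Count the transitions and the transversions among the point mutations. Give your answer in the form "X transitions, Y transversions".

1 transition, 3 transversions

Mismatches (1-based):
site 4: A→C (purine→pyrimidine, transversion)
site 5: U→G (pyrimidine→purine, transversion)
site 6: C→U (pyrimidine→pyrimidine, transition)
site 8: A→C (purine→pyrimidine, transversion)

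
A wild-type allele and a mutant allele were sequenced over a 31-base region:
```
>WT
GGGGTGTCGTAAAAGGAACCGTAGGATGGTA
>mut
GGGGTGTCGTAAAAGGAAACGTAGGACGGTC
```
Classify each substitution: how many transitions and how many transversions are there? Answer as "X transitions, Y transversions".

1 transition, 2 transversions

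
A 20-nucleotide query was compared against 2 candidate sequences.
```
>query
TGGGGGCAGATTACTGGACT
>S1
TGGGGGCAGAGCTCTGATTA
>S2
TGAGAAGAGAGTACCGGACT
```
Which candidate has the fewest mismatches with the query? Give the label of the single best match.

Hamming distances to query — S1: 7; S2: 6.
Smallest is S2 with 6 mismatches.

S2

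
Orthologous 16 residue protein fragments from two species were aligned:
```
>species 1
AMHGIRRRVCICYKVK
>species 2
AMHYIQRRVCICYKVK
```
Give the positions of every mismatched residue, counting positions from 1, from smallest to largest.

4, 6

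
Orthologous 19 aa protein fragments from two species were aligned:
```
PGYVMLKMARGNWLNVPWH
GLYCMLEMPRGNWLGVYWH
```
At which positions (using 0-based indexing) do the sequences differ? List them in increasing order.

0, 1, 3, 6, 8, 14, 16

Scanning 0-based: 0: P/G; 1: G/L; 3: V/C; 6: K/E; 8: A/P; 14: N/G; 16: P/Y.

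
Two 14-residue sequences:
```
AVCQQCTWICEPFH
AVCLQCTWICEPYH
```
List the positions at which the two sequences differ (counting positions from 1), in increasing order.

Differences at position 4 (Q→L), position 13 (F→Y).

4, 13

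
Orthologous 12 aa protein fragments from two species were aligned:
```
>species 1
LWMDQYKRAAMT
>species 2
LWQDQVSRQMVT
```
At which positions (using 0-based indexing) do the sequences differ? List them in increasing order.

2, 5, 6, 8, 9, 10

Differences at position 2 (M→Q), position 5 (Y→V), position 6 (K→S), position 8 (A→Q), position 9 (A→M), position 10 (M→V).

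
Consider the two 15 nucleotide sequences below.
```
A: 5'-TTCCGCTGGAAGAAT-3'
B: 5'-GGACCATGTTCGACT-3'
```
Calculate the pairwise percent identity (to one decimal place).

40.0%

9 positions differ (1, 2, 3, 5, 6, 9, 10, 11, 14), so 6 of 15 match: 6/15 = 40%.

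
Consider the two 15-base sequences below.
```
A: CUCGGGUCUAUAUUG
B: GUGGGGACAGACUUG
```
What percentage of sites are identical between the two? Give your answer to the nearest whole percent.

53%

Mismatches at positions 1, 3, 7, 9, 10, 11, 12 (1-based): 7 of 15.
Identical positions: 8/15 = 53.33% → 53%.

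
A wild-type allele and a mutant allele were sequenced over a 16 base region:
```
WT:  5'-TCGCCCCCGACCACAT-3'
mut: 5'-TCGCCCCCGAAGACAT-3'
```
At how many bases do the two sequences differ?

The sequences differ at bases 11, 12 (1-based) — 2 in total.

2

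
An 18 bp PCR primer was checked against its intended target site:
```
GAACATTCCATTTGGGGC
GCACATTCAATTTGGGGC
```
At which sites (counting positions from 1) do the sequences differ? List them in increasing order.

Differences at site 2 (A→C), site 9 (C→A).

2, 9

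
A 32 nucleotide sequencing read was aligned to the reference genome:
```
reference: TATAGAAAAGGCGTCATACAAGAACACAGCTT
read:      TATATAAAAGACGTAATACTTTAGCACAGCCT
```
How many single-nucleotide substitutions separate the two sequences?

8

The sequences differ at bases 5, 11, 15, 20, 21, 22, 24, 31 (1-based) — 8 in total.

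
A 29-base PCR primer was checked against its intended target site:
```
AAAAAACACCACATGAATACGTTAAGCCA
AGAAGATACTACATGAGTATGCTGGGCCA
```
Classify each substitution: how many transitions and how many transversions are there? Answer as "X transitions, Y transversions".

9 transitions, 0 transversions

Transitions (purine↔purine or pyrimidine↔pyrimidine): 2 A→G, 5 A→G, 7 C→T, 10 C→T, 17 A→G, 20 C→T, 22 T→C, 24 A→G, 25 A→G.
Transversions (purine↔pyrimidine): none.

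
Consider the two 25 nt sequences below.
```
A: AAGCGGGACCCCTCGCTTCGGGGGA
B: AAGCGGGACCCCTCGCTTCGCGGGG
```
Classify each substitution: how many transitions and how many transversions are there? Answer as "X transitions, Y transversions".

Mismatches (1-based):
site 21: G→C (purine→pyrimidine, transversion)
site 25: A→G (purine→purine, transition)

1 transition, 1 transversion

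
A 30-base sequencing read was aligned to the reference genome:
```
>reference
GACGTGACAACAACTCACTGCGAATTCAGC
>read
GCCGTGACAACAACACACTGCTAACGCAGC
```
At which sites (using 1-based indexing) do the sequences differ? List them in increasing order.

Scanning 1-based: 2: A/C; 15: T/A; 22: G/T; 25: T/C; 26: T/G.

2, 15, 22, 25, 26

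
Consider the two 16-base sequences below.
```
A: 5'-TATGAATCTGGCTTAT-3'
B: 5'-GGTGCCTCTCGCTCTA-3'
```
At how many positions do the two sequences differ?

Comparing position by position, 8 positions differ: 1 (T/G), 2 (A/G), 5 (A/C), 6 (A/C), 10 (G/C), 14 (T/C), 15 (A/T), 16 (T/A).

8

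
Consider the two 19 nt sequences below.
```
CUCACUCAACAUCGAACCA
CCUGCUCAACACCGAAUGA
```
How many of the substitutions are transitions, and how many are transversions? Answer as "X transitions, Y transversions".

Mismatches (1-based):
base 2: U→C (pyrimidine→pyrimidine, transition)
base 3: C→U (pyrimidine→pyrimidine, transition)
base 4: A→G (purine→purine, transition)
base 12: U→C (pyrimidine→pyrimidine, transition)
base 17: C→U (pyrimidine→pyrimidine, transition)
base 18: C→G (pyrimidine→purine, transversion)

5 transitions, 1 transversion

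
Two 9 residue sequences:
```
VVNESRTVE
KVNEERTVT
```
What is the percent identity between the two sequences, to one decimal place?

66.7%

3 positions differ (1, 5, 9), so 6 of 9 match: 6/9 = 66.67%.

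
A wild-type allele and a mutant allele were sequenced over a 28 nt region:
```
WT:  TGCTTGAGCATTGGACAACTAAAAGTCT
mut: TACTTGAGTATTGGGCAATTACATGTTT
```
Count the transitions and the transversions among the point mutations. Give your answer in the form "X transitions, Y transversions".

5 transitions, 2 transversions

Mismatches (1-based):
site 2: G→A (purine→purine, transition)
site 9: C→T (pyrimidine→pyrimidine, transition)
site 15: A→G (purine→purine, transition)
site 19: C→T (pyrimidine→pyrimidine, transition)
site 22: A→C (purine→pyrimidine, transversion)
site 24: A→T (purine→pyrimidine, transversion)
site 27: C→T (pyrimidine→pyrimidine, transition)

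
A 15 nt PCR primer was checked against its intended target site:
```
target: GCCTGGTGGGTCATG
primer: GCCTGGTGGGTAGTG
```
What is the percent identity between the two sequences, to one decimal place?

Mismatches at positions 12, 13 (1-based): 2 of 15.
Identical positions: 13/15 = 86.67% → 86.7%.

86.7%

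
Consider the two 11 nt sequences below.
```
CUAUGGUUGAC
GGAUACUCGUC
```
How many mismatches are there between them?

6

Mismatches (1-based): position 1: C→G; position 2: U→G; position 5: G→A; position 6: G→C; position 8: U→C; position 10: A→U.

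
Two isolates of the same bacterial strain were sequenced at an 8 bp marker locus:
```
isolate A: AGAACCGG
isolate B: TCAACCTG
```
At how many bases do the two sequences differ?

The sequences differ at bases 1, 2, 7 (1-based) — 3 in total.

3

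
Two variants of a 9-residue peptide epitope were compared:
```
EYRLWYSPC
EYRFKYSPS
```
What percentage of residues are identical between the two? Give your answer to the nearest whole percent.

67%

3 positions differ (4, 5, 9), so 6 of 9 match: 6/9 = 66.67%.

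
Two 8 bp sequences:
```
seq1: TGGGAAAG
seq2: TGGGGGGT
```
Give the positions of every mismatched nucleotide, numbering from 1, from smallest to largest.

5, 6, 7, 8

Scanning 1-based: 5: A/G; 6: A/G; 7: A/G; 8: G/T.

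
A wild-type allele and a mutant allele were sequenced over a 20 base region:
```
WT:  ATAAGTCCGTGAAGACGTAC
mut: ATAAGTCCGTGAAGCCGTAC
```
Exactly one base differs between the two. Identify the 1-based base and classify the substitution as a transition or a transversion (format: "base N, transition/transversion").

base 15, transversion

The sequences differ only at base 15: A→C (purine→pyrimidine), a transversion.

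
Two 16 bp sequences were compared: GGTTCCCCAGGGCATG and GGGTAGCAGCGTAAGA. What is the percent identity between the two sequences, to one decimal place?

37.5%

10 positions differ (3, 5, 6, 8, 9, 10, 12, 13, 15, 16), so 6 of 16 match: 6/16 = 37.5%.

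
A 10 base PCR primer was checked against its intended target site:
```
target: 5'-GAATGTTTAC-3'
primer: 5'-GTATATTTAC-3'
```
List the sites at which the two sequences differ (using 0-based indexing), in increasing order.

1, 4

Scanning 0-based: 1: A/T; 4: G/A.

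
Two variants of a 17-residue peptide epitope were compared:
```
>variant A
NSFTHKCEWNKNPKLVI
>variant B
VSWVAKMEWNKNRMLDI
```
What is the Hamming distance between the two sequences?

8

Comparing position by position, 8 positions differ: 1 (N/V), 3 (F/W), 4 (T/V), 5 (H/A), 7 (C/M), 13 (P/R), 14 (K/M), 16 (V/D).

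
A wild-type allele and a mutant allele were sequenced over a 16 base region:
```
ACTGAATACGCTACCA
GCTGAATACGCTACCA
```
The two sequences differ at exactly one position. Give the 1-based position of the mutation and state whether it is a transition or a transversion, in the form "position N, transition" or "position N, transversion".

position 1, transition

Position 1 changes A→G. A is a purine and G is a purine, so this is a transition.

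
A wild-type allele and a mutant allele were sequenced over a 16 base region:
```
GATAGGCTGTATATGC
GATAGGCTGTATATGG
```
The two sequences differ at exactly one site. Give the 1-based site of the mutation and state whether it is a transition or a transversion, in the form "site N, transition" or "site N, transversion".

site 16, transversion

The sequences differ only at site 16: C→G (pyrimidine→purine), a transversion.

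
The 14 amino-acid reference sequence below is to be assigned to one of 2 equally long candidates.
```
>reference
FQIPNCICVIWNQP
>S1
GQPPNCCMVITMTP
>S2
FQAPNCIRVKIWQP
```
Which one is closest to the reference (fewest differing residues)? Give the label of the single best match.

S2

S1 differs at 7 residues; S2 differs at 5 residues. The closest is S2.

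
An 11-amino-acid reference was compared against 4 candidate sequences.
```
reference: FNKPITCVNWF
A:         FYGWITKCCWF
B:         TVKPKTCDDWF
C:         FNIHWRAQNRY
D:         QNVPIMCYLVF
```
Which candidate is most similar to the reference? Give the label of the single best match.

B

A differs at 6 residues; B differs at 5 residues; C differs at 8 residues; D differs at 6 residues. The closest is B.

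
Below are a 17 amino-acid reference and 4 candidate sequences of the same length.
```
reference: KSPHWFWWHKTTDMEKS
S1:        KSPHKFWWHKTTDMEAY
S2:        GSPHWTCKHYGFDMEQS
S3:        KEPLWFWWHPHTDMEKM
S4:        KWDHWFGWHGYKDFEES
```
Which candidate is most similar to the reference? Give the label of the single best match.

S1

Hamming distances to reference — S1: 3; S2: 8; S3: 5; S4: 8.
Smallest is S1 with 3 mismatches.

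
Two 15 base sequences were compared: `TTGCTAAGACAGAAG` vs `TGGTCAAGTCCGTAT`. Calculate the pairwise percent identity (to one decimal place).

53.3%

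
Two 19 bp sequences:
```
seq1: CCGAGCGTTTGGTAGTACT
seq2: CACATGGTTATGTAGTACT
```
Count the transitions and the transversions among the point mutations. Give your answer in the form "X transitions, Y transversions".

0 transitions, 6 transversions

Transitions (purine↔purine or pyrimidine↔pyrimidine): none.
Transversions (purine↔pyrimidine): 2 C→A, 3 G→C, 5 G→T, 6 C→G, 10 T→A, 11 G→T.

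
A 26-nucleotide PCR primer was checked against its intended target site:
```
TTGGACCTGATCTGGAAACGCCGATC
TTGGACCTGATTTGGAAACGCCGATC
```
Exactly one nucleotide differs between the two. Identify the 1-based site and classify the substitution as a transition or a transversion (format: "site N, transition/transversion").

Site 12 changes C→T. C is a pyrimidine and T is a pyrimidine, so this is a transition.

site 12, transition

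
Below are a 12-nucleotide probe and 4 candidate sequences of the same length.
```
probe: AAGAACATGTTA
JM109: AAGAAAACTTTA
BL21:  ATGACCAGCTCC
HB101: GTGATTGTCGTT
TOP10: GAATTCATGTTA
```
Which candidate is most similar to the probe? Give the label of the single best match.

JM109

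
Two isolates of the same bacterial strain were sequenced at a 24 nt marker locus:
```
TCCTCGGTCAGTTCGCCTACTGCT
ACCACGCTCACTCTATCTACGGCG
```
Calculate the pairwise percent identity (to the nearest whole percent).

10 positions differ (1, 4, 7, 11, 13, 14, 15, 16, 21, 24), so 14 of 24 match: 14/24 = 58.33%.

58%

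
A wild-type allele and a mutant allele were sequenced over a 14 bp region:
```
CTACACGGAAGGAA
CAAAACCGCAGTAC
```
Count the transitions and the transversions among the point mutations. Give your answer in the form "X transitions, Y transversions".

0 transitions, 6 transversions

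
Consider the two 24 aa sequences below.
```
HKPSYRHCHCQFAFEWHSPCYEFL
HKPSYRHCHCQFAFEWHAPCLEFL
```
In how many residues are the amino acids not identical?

2

The sequences differ at residues 18, 21 (1-based) — 2 in total.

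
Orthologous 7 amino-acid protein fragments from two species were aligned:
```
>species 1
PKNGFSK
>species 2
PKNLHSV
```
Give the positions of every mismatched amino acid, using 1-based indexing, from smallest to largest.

4, 5, 7

Scanning 1-based: 4: G/L; 5: F/H; 7: K/V.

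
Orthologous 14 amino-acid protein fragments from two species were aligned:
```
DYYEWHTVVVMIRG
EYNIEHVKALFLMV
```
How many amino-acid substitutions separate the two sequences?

12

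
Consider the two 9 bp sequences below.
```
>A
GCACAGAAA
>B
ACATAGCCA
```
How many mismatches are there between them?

Mismatches (1-based): position 1: G→A; position 4: C→T; position 7: A→C; position 8: A→C.

4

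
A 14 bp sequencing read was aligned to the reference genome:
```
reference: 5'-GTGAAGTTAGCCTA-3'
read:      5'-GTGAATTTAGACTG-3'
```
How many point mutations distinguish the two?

Mismatches (1-based): site 6: G→T; site 11: C→A; site 14: A→G.

3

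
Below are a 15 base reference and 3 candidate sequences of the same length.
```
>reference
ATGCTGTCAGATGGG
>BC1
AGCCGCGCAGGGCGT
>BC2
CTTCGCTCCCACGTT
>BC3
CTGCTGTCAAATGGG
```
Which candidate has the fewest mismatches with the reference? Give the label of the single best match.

BC3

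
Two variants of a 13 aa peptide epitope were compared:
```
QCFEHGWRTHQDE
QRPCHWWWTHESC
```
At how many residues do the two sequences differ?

8

Comparing position by position, 8 residues differ: 2 (C/R), 3 (F/P), 4 (E/C), 6 (G/W), 8 (R/W), 11 (Q/E), 12 (D/S), 13 (E/C).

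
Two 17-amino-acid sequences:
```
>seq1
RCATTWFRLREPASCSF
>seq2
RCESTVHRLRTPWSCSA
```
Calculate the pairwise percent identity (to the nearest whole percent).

59%

Mismatches at positions 3, 4, 6, 7, 11, 13, 17 (1-based): 7 of 17.
Identical positions: 10/17 = 58.82% → 59%.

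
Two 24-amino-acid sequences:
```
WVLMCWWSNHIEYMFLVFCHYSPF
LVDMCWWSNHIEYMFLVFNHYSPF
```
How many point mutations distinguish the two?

The sequences differ at residues 1, 3, 19 (1-based) — 3 in total.

3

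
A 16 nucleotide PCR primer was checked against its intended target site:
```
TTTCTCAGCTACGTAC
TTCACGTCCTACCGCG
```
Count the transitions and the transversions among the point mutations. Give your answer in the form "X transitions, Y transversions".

2 transitions, 8 transversions

Mismatches (1-based):
base 3: T→C (pyrimidine→pyrimidine, transition)
base 4: C→A (pyrimidine→purine, transversion)
base 5: T→C (pyrimidine→pyrimidine, transition)
base 6: C→G (pyrimidine→purine, transversion)
base 7: A→T (purine→pyrimidine, transversion)
base 8: G→C (purine→pyrimidine, transversion)
base 13: G→C (purine→pyrimidine, transversion)
base 14: T→G (pyrimidine→purine, transversion)
base 15: A→C (purine→pyrimidine, transversion)
base 16: C→G (pyrimidine→purine, transversion)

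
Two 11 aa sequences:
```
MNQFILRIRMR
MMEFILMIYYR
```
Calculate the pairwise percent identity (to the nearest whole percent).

Mismatches at positions 2, 3, 7, 9, 10 (1-based): 5 of 11.
Identical positions: 6/11 = 54.55% → 55%.

55%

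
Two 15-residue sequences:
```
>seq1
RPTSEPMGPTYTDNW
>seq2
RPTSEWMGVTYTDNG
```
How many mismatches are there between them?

Mismatches (1-based): residue 6: P→W; residue 9: P→V; residue 15: W→G.

3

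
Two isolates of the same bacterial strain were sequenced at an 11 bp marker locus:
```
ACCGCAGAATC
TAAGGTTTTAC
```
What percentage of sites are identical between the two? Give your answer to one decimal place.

Mismatches at positions 1, 2, 3, 5, 6, 7, 8, 9, 10 (1-based): 9 of 11.
Identical positions: 2/11 = 18.18% → 18.2%.

18.2%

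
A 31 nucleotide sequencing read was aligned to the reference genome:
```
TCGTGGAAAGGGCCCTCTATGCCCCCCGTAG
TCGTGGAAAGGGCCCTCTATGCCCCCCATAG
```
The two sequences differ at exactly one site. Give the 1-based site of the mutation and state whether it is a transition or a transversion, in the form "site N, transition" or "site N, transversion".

The sequences differ only at site 28: G→A (purine→purine), a transition.

site 28, transition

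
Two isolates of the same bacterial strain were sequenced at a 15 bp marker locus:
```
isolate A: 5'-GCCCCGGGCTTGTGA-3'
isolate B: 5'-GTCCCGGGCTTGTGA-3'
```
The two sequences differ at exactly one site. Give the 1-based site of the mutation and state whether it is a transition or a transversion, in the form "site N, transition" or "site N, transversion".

Site 2 changes C→T. C is a pyrimidine and T is a pyrimidine, so this is a transition.

site 2, transition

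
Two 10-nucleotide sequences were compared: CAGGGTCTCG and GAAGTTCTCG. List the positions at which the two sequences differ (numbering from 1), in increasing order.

Differences at position 1 (C→G), position 3 (G→A), position 5 (G→T).

1, 3, 5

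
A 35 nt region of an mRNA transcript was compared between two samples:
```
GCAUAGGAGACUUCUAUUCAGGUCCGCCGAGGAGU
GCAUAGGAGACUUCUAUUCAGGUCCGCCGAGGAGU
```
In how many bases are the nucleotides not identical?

0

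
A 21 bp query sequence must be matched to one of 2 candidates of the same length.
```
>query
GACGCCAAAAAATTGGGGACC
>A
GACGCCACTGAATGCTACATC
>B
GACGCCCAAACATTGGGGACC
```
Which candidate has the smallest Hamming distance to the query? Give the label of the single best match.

B

A differs at 9 bases; B differs at 2 bases. The closest is B.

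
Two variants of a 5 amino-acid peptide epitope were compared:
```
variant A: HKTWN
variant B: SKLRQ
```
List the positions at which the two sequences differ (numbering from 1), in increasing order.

Scanning 1-based: 1: H/S; 3: T/L; 4: W/R; 5: N/Q.

1, 3, 4, 5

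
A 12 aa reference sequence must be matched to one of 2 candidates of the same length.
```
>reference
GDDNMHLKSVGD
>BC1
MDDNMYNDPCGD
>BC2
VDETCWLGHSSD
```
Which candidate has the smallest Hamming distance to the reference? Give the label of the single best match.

BC1

BC1 differs at 6 positions; BC2 differs at 9 positions. The closest is BC1.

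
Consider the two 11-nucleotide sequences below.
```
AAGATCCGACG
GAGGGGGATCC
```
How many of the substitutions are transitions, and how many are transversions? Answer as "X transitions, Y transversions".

Mismatches (1-based):
position 1: A→G (purine→purine, transition)
position 4: A→G (purine→purine, transition)
position 5: T→G (pyrimidine→purine, transversion)
position 6: C→G (pyrimidine→purine, transversion)
position 7: C→G (pyrimidine→purine, transversion)
position 8: G→A (purine→purine, transition)
position 9: A→T (purine→pyrimidine, transversion)
position 11: G→C (purine→pyrimidine, transversion)

3 transitions, 5 transversions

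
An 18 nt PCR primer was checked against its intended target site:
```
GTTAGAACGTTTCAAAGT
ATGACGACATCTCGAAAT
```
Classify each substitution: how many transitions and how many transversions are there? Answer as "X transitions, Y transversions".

6 transitions, 2 transversions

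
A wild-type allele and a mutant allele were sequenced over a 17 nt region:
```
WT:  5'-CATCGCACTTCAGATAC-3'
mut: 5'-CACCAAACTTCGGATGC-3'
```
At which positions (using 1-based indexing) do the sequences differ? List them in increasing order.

Scanning 1-based: 3: T/C; 5: G/A; 6: C/A; 12: A/G; 16: A/G.

3, 5, 6, 12, 16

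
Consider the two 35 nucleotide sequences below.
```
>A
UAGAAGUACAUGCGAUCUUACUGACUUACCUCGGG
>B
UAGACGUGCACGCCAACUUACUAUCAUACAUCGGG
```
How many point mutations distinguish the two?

9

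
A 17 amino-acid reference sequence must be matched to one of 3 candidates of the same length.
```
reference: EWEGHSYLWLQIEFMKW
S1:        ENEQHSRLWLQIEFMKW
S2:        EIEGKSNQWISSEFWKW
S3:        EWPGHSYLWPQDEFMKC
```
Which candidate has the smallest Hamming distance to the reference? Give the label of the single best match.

S1

Hamming distances to reference — S1: 3; S2: 8; S3: 4.
Smallest is S1 with 3 mismatches.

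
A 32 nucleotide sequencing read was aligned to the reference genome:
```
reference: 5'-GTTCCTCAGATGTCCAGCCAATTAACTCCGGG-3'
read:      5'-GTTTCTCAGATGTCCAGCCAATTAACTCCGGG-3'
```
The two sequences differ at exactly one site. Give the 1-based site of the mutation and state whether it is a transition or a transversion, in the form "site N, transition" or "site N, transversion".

The sequences differ only at site 4: C→T (pyrimidine→pyrimidine), a transition.

site 4, transition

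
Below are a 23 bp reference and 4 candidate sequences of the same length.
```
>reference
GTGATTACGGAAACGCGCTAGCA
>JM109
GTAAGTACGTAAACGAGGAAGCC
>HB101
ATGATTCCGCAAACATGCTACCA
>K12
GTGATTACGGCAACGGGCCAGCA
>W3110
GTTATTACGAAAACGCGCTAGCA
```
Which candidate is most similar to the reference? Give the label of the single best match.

W3110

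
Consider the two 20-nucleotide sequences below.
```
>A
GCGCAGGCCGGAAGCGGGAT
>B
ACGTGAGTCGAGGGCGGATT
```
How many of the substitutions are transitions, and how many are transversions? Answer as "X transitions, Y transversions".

Transitions (purine↔purine or pyrimidine↔pyrimidine): 1 G→A, 4 C→T, 5 A→G, 6 G→A, 8 C→T, 11 G→A, 12 A→G, 13 A→G, 18 G→A.
Transversions (purine↔pyrimidine): 19 A→T.

9 transitions, 1 transversion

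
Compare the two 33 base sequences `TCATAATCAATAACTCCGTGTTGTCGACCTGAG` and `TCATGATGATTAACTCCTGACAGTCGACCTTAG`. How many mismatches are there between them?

9

Comparing position by position, 9 sites differ: 5 (A/G), 8 (C/G), 10 (A/T), 18 (G/T), 19 (T/G), 20 (G/A), 21 (T/C), 22 (T/A), 31 (G/T).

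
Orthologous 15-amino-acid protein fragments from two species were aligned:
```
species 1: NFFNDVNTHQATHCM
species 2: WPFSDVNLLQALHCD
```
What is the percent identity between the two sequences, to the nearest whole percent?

Mismatches at positions 1, 2, 4, 8, 9, 12, 15 (1-based): 7 of 15.
Identical positions: 8/15 = 53.33% → 53%.

53%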